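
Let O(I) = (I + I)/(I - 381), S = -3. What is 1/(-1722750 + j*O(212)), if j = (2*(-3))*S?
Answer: -169/291152382 ≈ -5.8045e-7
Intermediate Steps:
O(I) = 2*I/(-381 + I) (O(I) = (2*I)/(-381 + I) = 2*I/(-381 + I))
j = 18 (j = (2*(-3))*(-3) = -6*(-3) = 18)
1/(-1722750 + j*O(212)) = 1/(-1722750 + 18*(2*212/(-381 + 212))) = 1/(-1722750 + 18*(2*212/(-169))) = 1/(-1722750 + 18*(2*212*(-1/169))) = 1/(-1722750 + 18*(-424/169)) = 1/(-1722750 - 7632/169) = 1/(-291152382/169) = -169/291152382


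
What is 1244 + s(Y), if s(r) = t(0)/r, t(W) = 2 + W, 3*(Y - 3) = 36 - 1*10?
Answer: 43546/35 ≈ 1244.2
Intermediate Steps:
Y = 35/3 (Y = 3 + (36 - 1*10)/3 = 3 + (36 - 10)/3 = 3 + (⅓)*26 = 3 + 26/3 = 35/3 ≈ 11.667)
s(r) = 2/r (s(r) = (2 + 0)/r = 2/r)
1244 + s(Y) = 1244 + 2/(35/3) = 1244 + 2*(3/35) = 1244 + 6/35 = 43546/35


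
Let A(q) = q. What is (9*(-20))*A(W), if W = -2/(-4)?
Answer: -90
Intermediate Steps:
W = 1/2 (W = -2*(-1/4) = 1/2 ≈ 0.50000)
(9*(-20))*A(W) = (9*(-20))*(1/2) = -180*1/2 = -90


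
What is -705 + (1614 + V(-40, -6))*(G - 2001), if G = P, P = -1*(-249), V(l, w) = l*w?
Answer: -3248913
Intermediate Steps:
P = 249
G = 249
-705 + (1614 + V(-40, -6))*(G - 2001) = -705 + (1614 - 40*(-6))*(249 - 2001) = -705 + (1614 + 240)*(-1752) = -705 + 1854*(-1752) = -705 - 3248208 = -3248913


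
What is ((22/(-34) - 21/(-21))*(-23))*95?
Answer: -13110/17 ≈ -771.18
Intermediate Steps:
((22/(-34) - 21/(-21))*(-23))*95 = ((22*(-1/34) - 21*(-1/21))*(-23))*95 = ((-11/17 + 1)*(-23))*95 = ((6/17)*(-23))*95 = -138/17*95 = -13110/17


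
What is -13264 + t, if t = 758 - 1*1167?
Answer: -13673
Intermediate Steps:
t = -409 (t = 758 - 1167 = -409)
-13264 + t = -13264 - 409 = -13673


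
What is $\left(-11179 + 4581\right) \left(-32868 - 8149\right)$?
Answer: $270630166$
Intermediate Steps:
$\left(-11179 + 4581\right) \left(-32868 - 8149\right) = \left(-6598\right) \left(-41017\right) = 270630166$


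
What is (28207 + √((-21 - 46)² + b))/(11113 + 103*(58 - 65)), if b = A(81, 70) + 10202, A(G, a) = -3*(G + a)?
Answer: 28207/10392 + √1582/3464 ≈ 2.7258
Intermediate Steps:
A(G, a) = -3*G - 3*a
b = 9749 (b = (-3*81 - 3*70) + 10202 = (-243 - 210) + 10202 = -453 + 10202 = 9749)
(28207 + √((-21 - 46)² + b))/(11113 + 103*(58 - 65)) = (28207 + √((-21 - 46)² + 9749))/(11113 + 103*(58 - 65)) = (28207 + √((-67)² + 9749))/(11113 + 103*(-7)) = (28207 + √(4489 + 9749))/(11113 - 721) = (28207 + √14238)/10392 = (28207 + 3*√1582)*(1/10392) = 28207/10392 + √1582/3464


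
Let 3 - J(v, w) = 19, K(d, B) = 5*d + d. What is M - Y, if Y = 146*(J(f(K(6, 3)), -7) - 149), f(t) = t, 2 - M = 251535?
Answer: -227443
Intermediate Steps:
K(d, B) = 6*d
M = -251533 (M = 2 - 1*251535 = 2 - 251535 = -251533)
J(v, w) = -16 (J(v, w) = 3 - 1*19 = 3 - 19 = -16)
Y = -24090 (Y = 146*(-16 - 149) = 146*(-165) = -24090)
M - Y = -251533 - 1*(-24090) = -251533 + 24090 = -227443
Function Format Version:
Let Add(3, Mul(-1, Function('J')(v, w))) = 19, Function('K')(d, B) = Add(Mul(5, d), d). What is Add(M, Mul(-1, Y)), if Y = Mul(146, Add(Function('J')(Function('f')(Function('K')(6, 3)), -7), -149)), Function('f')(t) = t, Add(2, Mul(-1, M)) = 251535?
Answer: -227443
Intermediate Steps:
Function('K')(d, B) = Mul(6, d)
M = -251533 (M = Add(2, Mul(-1, 251535)) = Add(2, -251535) = -251533)
Function('J')(v, w) = -16 (Function('J')(v, w) = Add(3, Mul(-1, 19)) = Add(3, -19) = -16)
Y = -24090 (Y = Mul(146, Add(-16, -149)) = Mul(146, -165) = -24090)
Add(M, Mul(-1, Y)) = Add(-251533, Mul(-1, -24090)) = Add(-251533, 24090) = -227443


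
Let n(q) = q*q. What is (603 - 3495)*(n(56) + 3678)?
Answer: -19706088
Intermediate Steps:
n(q) = q**2
(603 - 3495)*(n(56) + 3678) = (603 - 3495)*(56**2 + 3678) = -2892*(3136 + 3678) = -2892*6814 = -19706088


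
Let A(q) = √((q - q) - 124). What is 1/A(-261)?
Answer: -I*√31/62 ≈ -0.089803*I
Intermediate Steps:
A(q) = 2*I*√31 (A(q) = √(0 - 124) = √(-124) = 2*I*√31)
1/A(-261) = 1/(2*I*√31) = -I*√31/62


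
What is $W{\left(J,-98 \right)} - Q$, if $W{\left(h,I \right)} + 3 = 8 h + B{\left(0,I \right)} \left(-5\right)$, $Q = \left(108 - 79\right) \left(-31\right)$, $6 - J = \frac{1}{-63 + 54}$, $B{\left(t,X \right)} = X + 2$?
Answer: $\frac{12824}{9} \approx 1424.9$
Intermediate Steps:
$B{\left(t,X \right)} = 2 + X$
$J = \frac{55}{9}$ ($J = 6 - \frac{1}{-63 + 54} = 6 - \frac{1}{-9} = 6 - - \frac{1}{9} = 6 + \frac{1}{9} = \frac{55}{9} \approx 6.1111$)
$Q = -899$ ($Q = 29 \left(-31\right) = -899$)
$W{\left(h,I \right)} = -13 - 5 I + 8 h$ ($W{\left(h,I \right)} = -3 + \left(8 h + \left(2 + I\right) \left(-5\right)\right) = -3 - \left(10 - 8 h + 5 I\right) = -13 - 5 I + 8 h$)
$W{\left(J,-98 \right)} - Q = \left(-13 - -490 + 8 \cdot \frac{55}{9}\right) - -899 = \left(-13 + 490 + \frac{440}{9}\right) + 899 = \frac{4733}{9} + 899 = \frac{12824}{9}$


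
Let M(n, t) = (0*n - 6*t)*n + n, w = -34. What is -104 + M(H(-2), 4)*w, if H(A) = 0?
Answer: -104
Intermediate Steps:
M(n, t) = n - 6*n*t (M(n, t) = (0 - 6*t)*n + n = (-6*t)*n + n = -6*n*t + n = n - 6*n*t)
-104 + M(H(-2), 4)*w = -104 + (0*(1 - 6*4))*(-34) = -104 + (0*(1 - 24))*(-34) = -104 + (0*(-23))*(-34) = -104 + 0*(-34) = -104 + 0 = -104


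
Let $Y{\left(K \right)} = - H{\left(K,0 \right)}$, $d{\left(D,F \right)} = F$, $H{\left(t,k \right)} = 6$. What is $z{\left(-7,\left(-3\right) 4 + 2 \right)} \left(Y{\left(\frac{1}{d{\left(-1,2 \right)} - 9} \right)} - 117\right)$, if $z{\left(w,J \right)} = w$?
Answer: $861$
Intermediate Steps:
$Y{\left(K \right)} = -6$ ($Y{\left(K \right)} = \left(-1\right) 6 = -6$)
$z{\left(-7,\left(-3\right) 4 + 2 \right)} \left(Y{\left(\frac{1}{d{\left(-1,2 \right)} - 9} \right)} - 117\right) = - 7 \left(-6 - 117\right) = \left(-7\right) \left(-123\right) = 861$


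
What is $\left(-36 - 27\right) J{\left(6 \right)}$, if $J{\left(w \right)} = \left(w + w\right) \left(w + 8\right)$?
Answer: $-10584$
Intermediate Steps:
$J{\left(w \right)} = 2 w \left(8 + w\right)$
$\left(-36 - 27\right) J{\left(6 \right)} = \left(-36 - 27\right) 2 \cdot 6 \left(8 + 6\right) = - 63 \cdot 2 \cdot 6 \cdot 14 = \left(-63\right) 168 = -10584$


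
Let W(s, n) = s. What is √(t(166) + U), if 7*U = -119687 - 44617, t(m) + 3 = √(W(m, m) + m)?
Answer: √(-23475 + 2*√83) ≈ 153.16*I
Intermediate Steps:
t(m) = -3 + √2*√m (t(m) = -3 + √(m + m) = -3 + √(2*m) = -3 + √2*√m)
U = -23472 (U = (-119687 - 44617)/7 = (⅐)*(-164304) = -23472)
√(t(166) + U) = √((-3 + √2*√166) - 23472) = √((-3 + 2*√83) - 23472) = √(-23475 + 2*√83)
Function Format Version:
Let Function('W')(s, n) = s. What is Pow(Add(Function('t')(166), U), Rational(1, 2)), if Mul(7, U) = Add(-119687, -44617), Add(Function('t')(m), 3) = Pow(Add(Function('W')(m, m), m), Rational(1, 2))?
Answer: Pow(Add(-23475, Mul(2, Pow(83, Rational(1, 2)))), Rational(1, 2)) ≈ Mul(153.16, I)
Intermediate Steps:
Function('t')(m) = Add(-3, Mul(Pow(2, Rational(1, 2)), Pow(m, Rational(1, 2)))) (Function('t')(m) = Add(-3, Pow(Add(m, m), Rational(1, 2))) = Add(-3, Pow(Mul(2, m), Rational(1, 2))) = Add(-3, Mul(Pow(2, Rational(1, 2)), Pow(m, Rational(1, 2)))))
U = -23472 (U = Mul(Rational(1, 7), Add(-119687, -44617)) = Mul(Rational(1, 7), -164304) = -23472)
Pow(Add(Function('t')(166), U), Rational(1, 2)) = Pow(Add(Add(-3, Mul(Pow(2, Rational(1, 2)), Pow(166, Rational(1, 2)))), -23472), Rational(1, 2)) = Pow(Add(Add(-3, Mul(2, Pow(83, Rational(1, 2)))), -23472), Rational(1, 2)) = Pow(Add(-23475, Mul(2, Pow(83, Rational(1, 2)))), Rational(1, 2))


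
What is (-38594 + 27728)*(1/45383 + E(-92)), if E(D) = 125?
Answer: -61641470616/45383 ≈ -1.3583e+6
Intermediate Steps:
(-38594 + 27728)*(1/45383 + E(-92)) = (-38594 + 27728)*(1/45383 + 125) = -10866*(1/45383 + 125) = -10866*5672876/45383 = -61641470616/45383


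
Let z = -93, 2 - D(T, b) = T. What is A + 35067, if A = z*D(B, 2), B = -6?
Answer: 34323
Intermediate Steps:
D(T, b) = 2 - T
A = -744 (A = -93*(2 - 1*(-6)) = -93*(2 + 6) = -93*8 = -744)
A + 35067 = -744 + 35067 = 34323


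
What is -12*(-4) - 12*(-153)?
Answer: 1884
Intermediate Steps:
-12*(-4) - 12*(-153) = 48 + 1836 = 1884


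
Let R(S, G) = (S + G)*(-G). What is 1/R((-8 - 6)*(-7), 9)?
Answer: -1/963 ≈ -0.0010384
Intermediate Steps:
R(S, G) = -G*(G + S) (R(S, G) = (G + S)*(-G) = -G*(G + S))
1/R((-8 - 6)*(-7), 9) = 1/(-1*9*(9 + (-8 - 6)*(-7))) = 1/(-1*9*(9 - 14*(-7))) = 1/(-1*9*(9 + 98)) = 1/(-1*9*107) = 1/(-963) = -1/963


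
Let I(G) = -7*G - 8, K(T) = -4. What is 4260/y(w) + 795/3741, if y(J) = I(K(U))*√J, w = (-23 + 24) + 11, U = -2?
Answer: 265/1247 + 71*√3/2 ≈ 61.700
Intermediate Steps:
I(G) = -8 - 7*G
w = 12 (w = 1 + 11 = 12)
y(J) = 20*√J (y(J) = (-8 - 7*(-4))*√J = (-8 + 28)*√J = 20*√J)
4260/y(w) + 795/3741 = 4260/((20*√12)) + 795/3741 = 4260/((20*(2*√3))) + 795*(1/3741) = 4260/((40*√3)) + 265/1247 = 4260*(√3/120) + 265/1247 = 71*√3/2 + 265/1247 = 265/1247 + 71*√3/2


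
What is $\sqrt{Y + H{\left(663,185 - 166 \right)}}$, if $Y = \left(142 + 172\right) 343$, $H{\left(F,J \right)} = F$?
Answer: $\sqrt{108365} \approx 329.19$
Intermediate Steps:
$Y = 107702$ ($Y = 314 \cdot 343 = 107702$)
$\sqrt{Y + H{\left(663,185 - 166 \right)}} = \sqrt{107702 + 663} = \sqrt{108365}$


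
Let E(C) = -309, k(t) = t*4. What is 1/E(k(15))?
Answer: -1/309 ≈ -0.0032362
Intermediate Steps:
k(t) = 4*t
1/E(k(15)) = 1/(-309) = -1/309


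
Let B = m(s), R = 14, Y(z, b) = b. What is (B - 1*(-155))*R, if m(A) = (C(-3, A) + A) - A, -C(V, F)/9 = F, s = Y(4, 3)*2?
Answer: 1414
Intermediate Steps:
s = 6 (s = 3*2 = 6)
C(V, F) = -9*F
m(A) = -9*A (m(A) = (-9*A + A) - A = -8*A - A = -9*A)
B = -54 (B = -9*6 = -54)
(B - 1*(-155))*R = (-54 - 1*(-155))*14 = (-54 + 155)*14 = 101*14 = 1414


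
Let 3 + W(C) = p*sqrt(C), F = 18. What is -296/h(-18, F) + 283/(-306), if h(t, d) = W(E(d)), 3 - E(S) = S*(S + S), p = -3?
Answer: -4489/5814 - 148*I*sqrt(645)/969 ≈ -0.7721 - 3.879*I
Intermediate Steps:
E(S) = 3 - 2*S**2 (E(S) = 3 - S*(S + S) = 3 - S*2*S = 3 - 2*S**2)
W(C) = -3 - 3*sqrt(C)
h(t, d) = -3 - 3*sqrt(3 - 2*d**2)
-296/h(-18, F) + 283/(-306) = -296/(-3 - 3*sqrt(3 - 2*18**2)) + 283/(-306) = -296/(-3 - 3*sqrt(3 - 2*324)) + 283*(-1/306) = -296/(-3 - 3*sqrt(3 - 648)) - 283/306 = -296/(-3 - 3*I*sqrt(645)) - 283/306 = -283/306 - 296/(-3 - 3*I*sqrt(645))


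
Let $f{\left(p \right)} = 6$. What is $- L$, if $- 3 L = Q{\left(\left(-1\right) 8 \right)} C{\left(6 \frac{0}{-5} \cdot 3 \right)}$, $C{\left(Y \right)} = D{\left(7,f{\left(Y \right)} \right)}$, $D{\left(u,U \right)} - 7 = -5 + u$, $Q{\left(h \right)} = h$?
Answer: $-24$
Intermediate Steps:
$D{\left(u,U \right)} = 2 + u$ ($D{\left(u,U \right)} = 7 + \left(-5 + u\right) = 2 + u$)
$C{\left(Y \right)} = 9$ ($C{\left(Y \right)} = 2 + 7 = 9$)
$L = 24$ ($L = - \frac{\left(-1\right) 8 \cdot 9}{3} = - \frac{\left(-8\right) 9}{3} = \left(- \frac{1}{3}\right) \left(-72\right) = 24$)
$- L = \left(-1\right) 24 = -24$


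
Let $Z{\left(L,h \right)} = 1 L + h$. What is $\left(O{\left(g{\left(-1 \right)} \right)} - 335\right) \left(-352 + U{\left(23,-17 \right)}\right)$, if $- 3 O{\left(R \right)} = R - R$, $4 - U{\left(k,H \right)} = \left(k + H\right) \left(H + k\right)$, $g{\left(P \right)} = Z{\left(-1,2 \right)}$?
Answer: $128640$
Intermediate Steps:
$Z{\left(L,h \right)} = L + h$
$g{\left(P \right)} = 1$ ($g{\left(P \right)} = -1 + 2 = 1$)
$U{\left(k,H \right)} = 4 - \left(H + k\right)^{2}$ ($U{\left(k,H \right)} = 4 - \left(k + H\right) \left(H + k\right) = 4 - \left(H + k\right) \left(H + k\right) = 4 - \left(H + k\right)^{2}$)
$O{\left(R \right)} = 0$ ($O{\left(R \right)} = - \frac{R - R}{3} = \left(- \frac{1}{3}\right) 0 = 0$)
$\left(O{\left(g{\left(-1 \right)} \right)} - 335\right) \left(-352 + U{\left(23,-17 \right)}\right) = \left(0 - 335\right) \left(-352 + \left(4 - \left(-17 + 23\right)^{2}\right)\right) = - 335 \left(-352 + \left(4 - 6^{2}\right)\right) = - 335 \left(-352 + \left(4 - 36\right)\right) = - 335 \left(-352 - 32\right) = \left(-335\right) \left(-384\right) = 128640$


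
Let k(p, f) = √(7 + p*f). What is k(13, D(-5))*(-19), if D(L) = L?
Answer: -19*I*√58 ≈ -144.7*I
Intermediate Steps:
k(p, f) = √(7 + f*p)
k(13, D(-5))*(-19) = √(7 - 5*13)*(-19) = √(7 - 65)*(-19) = √(-58)*(-19) = (I*√58)*(-19) = -19*I*√58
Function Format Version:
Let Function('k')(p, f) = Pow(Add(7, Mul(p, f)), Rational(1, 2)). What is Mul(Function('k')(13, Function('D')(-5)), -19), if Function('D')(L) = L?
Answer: Mul(-19, I, Pow(58, Rational(1, 2))) ≈ Mul(-144.70, I)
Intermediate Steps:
Function('k')(p, f) = Pow(Add(7, Mul(f, p)), Rational(1, 2))
Mul(Function('k')(13, Function('D')(-5)), -19) = Mul(Pow(Add(7, Mul(-5, 13)), Rational(1, 2)), -19) = Mul(Pow(Add(7, -65), Rational(1, 2)), -19) = Mul(Pow(-58, Rational(1, 2)), -19) = Mul(Mul(I, Pow(58, Rational(1, 2))), -19) = Mul(-19, I, Pow(58, Rational(1, 2)))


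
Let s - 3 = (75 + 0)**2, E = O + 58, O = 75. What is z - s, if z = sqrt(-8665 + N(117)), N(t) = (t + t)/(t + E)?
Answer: -5628 + 8*I*sqrt(84610)/25 ≈ -5628.0 + 93.081*I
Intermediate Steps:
E = 133 (E = 75 + 58 = 133)
N(t) = 2*t/(133 + t) (N(t) = (t + t)/(t + 133) = (2*t)/(133 + t) = 2*t/(133 + t))
z = 8*I*sqrt(84610)/25 (z = sqrt(-8665 + 2*117/(133 + 117)) = sqrt(-8665 + 2*117/250) = sqrt(-8665 + 2*117*(1/250)) = sqrt(-8665 + 117/125) = sqrt(-1083008/125) = 8*I*sqrt(84610)/25 ≈ 93.081*I)
s = 5628 (s = 3 + (75 + 0)**2 = 3 + 75**2 = 3 + 5625 = 5628)
z - s = 8*I*sqrt(84610)/25 - 1*5628 = 8*I*sqrt(84610)/25 - 5628 = -5628 + 8*I*sqrt(84610)/25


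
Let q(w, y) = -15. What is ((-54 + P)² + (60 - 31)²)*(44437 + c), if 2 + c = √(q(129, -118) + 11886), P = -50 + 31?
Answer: 274163950 + 18510*√1319 ≈ 2.7484e+8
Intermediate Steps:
P = -19
c = -2 + 3*√1319 (c = -2 + √(-15 + 11886) = -2 + √11871 = -2 + 3*√1319 ≈ 106.95)
((-54 + P)² + (60 - 31)²)*(44437 + c) = ((-54 - 19)² + (60 - 31)²)*(44437 + (-2 + 3*√1319)) = ((-73)² + 29²)*(44435 + 3*√1319) = (5329 + 841)*(44435 + 3*√1319) = 6170*(44435 + 3*√1319) = 274163950 + 18510*√1319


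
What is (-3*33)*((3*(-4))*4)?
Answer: 4752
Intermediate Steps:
(-3*33)*((3*(-4))*4) = -(-1188)*4 = -99*(-48) = 4752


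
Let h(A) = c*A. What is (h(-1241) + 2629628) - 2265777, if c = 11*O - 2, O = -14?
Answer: 557447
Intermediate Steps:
c = -156 (c = 11*(-14) - 2 = -154 - 2 = -156)
h(A) = -156*A
(h(-1241) + 2629628) - 2265777 = (-156*(-1241) + 2629628) - 2265777 = (193596 + 2629628) - 2265777 = 2823224 - 2265777 = 557447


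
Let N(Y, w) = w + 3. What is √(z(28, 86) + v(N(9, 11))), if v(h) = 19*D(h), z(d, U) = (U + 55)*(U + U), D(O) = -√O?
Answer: √(24252 - 19*√14) ≈ 155.50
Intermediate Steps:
N(Y, w) = 3 + w
z(d, U) = 2*U*(55 + U) (z(d, U) = (55 + U)*(2*U) = 2*U*(55 + U))
v(h) = -19*√h (v(h) = 19*(-√h) = -19*√h)
√(z(28, 86) + v(N(9, 11))) = √(2*86*(55 + 86) - 19*√(3 + 11)) = √(2*86*141 - 19*√14) = √(24252 - 19*√14)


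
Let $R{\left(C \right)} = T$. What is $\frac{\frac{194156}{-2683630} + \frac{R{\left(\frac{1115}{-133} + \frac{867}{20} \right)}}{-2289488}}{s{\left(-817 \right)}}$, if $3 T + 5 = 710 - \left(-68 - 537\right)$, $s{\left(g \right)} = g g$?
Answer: $- \frac{334267262921}{3075858738251778120} \approx -1.0867 \cdot 10^{-7}$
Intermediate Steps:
$s{\left(g \right)} = g^{2}$
$T = \frac{1310}{3}$ ($T = - \frac{5}{3} + \frac{710 - \left(-68 - 537\right)}{3} = - \frac{5}{3} + \frac{710 - -605}{3} = - \frac{5}{3} + \frac{710 + 605}{3} = - \frac{5}{3} + \frac{1}{3} \cdot 1315 = - \frac{5}{3} + \frac{1315}{3} = \frac{1310}{3} \approx 436.67$)
$R{\left(C \right)} = \frac{1310}{3}$
$\frac{\frac{194156}{-2683630} + \frac{R{\left(\frac{1115}{-133} + \frac{867}{20} \right)}}{-2289488}}{s{\left(-817 \right)}} = \frac{\frac{194156}{-2683630} + \frac{1310}{3 \left(-2289488\right)}}{\left(-817\right)^{2}} = \frac{194156 \left(- \frac{1}{2683630}\right) + \frac{1310}{3} \left(- \frac{1}{2289488}\right)}{667489} = \left(- \frac{97078}{1341815} - \frac{655}{3434232}\right) \frac{1}{667489} = \left(- \frac{334267262921}{4608104011080}\right) \frac{1}{667489} = - \frac{334267262921}{3075858738251778120}$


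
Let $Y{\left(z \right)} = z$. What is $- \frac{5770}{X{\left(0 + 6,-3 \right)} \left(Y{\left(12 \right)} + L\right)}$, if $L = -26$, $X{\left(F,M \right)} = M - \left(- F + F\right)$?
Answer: $- \frac{2885}{21} \approx -137.38$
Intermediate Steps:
$X{\left(F,M \right)} = M$ ($X{\left(F,M \right)} = M - 0 = M + 0 = M$)
$- \frac{5770}{X{\left(0 + 6,-3 \right)} \left(Y{\left(12 \right)} + L\right)} = - \frac{5770}{\left(-3\right) \left(12 - 26\right)} = - \frac{5770}{\left(-3\right) \left(-14\right)} = - \frac{5770}{42} = \left(-5770\right) \frac{1}{42} = - \frac{2885}{21}$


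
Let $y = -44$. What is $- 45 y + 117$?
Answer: $2097$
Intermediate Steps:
$- 45 y + 117 = \left(-45\right) \left(-44\right) + 117 = 1980 + 117 = 2097$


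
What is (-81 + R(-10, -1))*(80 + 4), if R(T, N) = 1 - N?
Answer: -6636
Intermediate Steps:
(-81 + R(-10, -1))*(80 + 4) = (-81 + (1 - 1*(-1)))*(80 + 4) = (-81 + (1 + 1))*84 = (-81 + 2)*84 = -79*84 = -6636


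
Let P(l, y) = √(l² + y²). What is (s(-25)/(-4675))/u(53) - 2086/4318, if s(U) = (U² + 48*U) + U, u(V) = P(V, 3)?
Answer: -1043/2159 + 12*√2818/263483 ≈ -0.48068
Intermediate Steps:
u(V) = √(9 + V²) (u(V) = √(V² + 3²) = √(V² + 9) = √(9 + V²))
s(U) = U² + 49*U
(s(-25)/(-4675))/u(53) - 2086/4318 = (-25*(49 - 25)/(-4675))/(√(9 + 53²)) - 2086/4318 = (-25*24*(-1/4675))/(√(9 + 2809)) - 2086*1/4318 = (-600*(-1/4675))/(√2818) - 1043/2159 = 24*(√2818/2818)/187 - 1043/2159 = 12*√2818/263483 - 1043/2159 = -1043/2159 + 12*√2818/263483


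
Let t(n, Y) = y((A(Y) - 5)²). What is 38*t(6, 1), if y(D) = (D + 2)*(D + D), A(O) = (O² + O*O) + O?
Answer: 1824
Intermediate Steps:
A(O) = O + 2*O² (A(O) = (O² + O²) + O = 2*O² + O = O + 2*O²)
y(D) = 2*D*(2 + D) (y(D) = (2 + D)*(2*D) = 2*D*(2 + D))
t(n, Y) = 2*(-5 + Y*(1 + 2*Y))²*(2 + (-5 + Y*(1 + 2*Y))²) (t(n, Y) = 2*(Y*(1 + 2*Y) - 5)²*(2 + (Y*(1 + 2*Y) - 5)²) = 2*(-5 + Y*(1 + 2*Y))²*(2 + (-5 + Y*(1 + 2*Y))²))
38*t(6, 1) = 38*(2*(-5 + 1*(1 + 2*1))²*(2 + (-5 + 1*(1 + 2*1))²)) = 38*(2*(-5 + 1*(1 + 2))²*(2 + (-5 + 1*(1 + 2))²)) = 38*(2*(-5 + 1*3)²*(2 + (-5 + 1*3)²)) = 38*(2*(-5 + 3)²*(2 + (-5 + 3)²)) = 38*(2*(-2)²*(2 + (-2)²)) = 38*(2*4*(2 + 4)) = 38*(2*4*6) = 38*48 = 1824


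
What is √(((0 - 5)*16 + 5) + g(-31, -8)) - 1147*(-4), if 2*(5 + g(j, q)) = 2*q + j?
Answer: 4588 + 3*I*√46/2 ≈ 4588.0 + 10.173*I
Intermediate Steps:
g(j, q) = -5 + q + j/2 (g(j, q) = -5 + (2*q + j)/2 = -5 + (j + 2*q)/2 = -5 + (q + j/2) = -5 + q + j/2)
√(((0 - 5)*16 + 5) + g(-31, -8)) - 1147*(-4) = √(((0 - 5)*16 + 5) + (-5 - 8 + (½)*(-31))) - 1147*(-4) = √((-5*16 + 5) + (-5 - 8 - 31/2)) + 4588 = √((-80 + 5) - 57/2) + 4588 = √(-75 - 57/2) + 4588 = √(-207/2) + 4588 = 3*I*√46/2 + 4588 = 4588 + 3*I*√46/2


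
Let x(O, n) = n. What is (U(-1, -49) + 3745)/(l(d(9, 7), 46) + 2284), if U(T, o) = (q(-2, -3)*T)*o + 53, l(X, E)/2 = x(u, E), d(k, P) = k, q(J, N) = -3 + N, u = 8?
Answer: 146/99 ≈ 1.4747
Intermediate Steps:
l(X, E) = 2*E
U(T, o) = 53 - 6*T*o (U(T, o) = ((-3 - 3)*T)*o + 53 = (-6*T)*o + 53 = -6*T*o + 53 = 53 - 6*T*o)
(U(-1, -49) + 3745)/(l(d(9, 7), 46) + 2284) = ((53 - 6*(-1)*(-49)) + 3745)/(2*46 + 2284) = ((53 - 294) + 3745)/(92 + 2284) = (-241 + 3745)/2376 = 3504*(1/2376) = 146/99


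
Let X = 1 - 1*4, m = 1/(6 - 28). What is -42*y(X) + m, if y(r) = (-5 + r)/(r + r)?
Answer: -1233/22 ≈ -56.045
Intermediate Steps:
m = -1/22 (m = 1/(-22) = -1/22 ≈ -0.045455)
X = -3 (X = 1 - 4 = -3)
y(r) = (-5 + r)/(2*r) (y(r) = (-5 + r)/((2*r)) = (-5 + r)*(1/(2*r)) = (-5 + r)/(2*r))
-42*y(X) + m = -21*(-5 - 3)/(-3) - 1/22 = -21*(-1)*(-8)/3 - 1/22 = -42*4/3 - 1/22 = -56 - 1/22 = -1233/22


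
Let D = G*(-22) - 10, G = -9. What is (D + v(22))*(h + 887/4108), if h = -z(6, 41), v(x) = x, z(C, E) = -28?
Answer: 12170655/2054 ≈ 5925.3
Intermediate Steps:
D = 188 (D = -9*(-22) - 10 = 198 - 10 = 188)
h = 28 (h = -1*(-28) = 28)
(D + v(22))*(h + 887/4108) = (188 + 22)*(28 + 887/4108) = 210*(28 + 887*(1/4108)) = 210*(28 + 887/4108) = 210*(115911/4108) = 12170655/2054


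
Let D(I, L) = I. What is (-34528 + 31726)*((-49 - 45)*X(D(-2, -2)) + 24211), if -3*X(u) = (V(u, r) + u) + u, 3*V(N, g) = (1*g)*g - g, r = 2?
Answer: -202639706/3 ≈ -6.7547e+7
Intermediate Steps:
V(N, g) = -g/3 + g²/3 (V(N, g) = ((1*g)*g - g)/3 = (g*g - g)/3 = (g² - g)/3 = -g/3 + g²/3)
X(u) = -2/9 - 2*u/3 (X(u) = -(((⅓)*2*(-1 + 2) + u) + u)/3 = -(((⅓)*2*1 + u) + u)/3 = -((⅔ + u) + u)/3 = -(⅔ + 2*u)/3 = -2/9 - 2*u/3)
(-34528 + 31726)*((-49 - 45)*X(D(-2, -2)) + 24211) = (-34528 + 31726)*((-49 - 45)*(-2/9 - ⅔*(-2)) + 24211) = -2802*(-94*(-2/9 + 4/3) + 24211) = -2802*(-94*10/9 + 24211) = -2802*(-940/9 + 24211) = -2802*216959/9 = -202639706/3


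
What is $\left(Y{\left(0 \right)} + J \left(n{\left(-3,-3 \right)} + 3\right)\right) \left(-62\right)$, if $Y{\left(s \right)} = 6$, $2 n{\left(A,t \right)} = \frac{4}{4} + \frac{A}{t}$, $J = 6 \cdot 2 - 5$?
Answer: $-2108$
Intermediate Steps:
$J = 7$ ($J = 12 - 5 = 7$)
$n{\left(A,t \right)} = \frac{1}{2} + \frac{A}{2 t}$ ($n{\left(A,t \right)} = \frac{\frac{4}{4} + \frac{A}{t}}{2} = \frac{4 \cdot \frac{1}{4} + \frac{A}{t}}{2} = \frac{1 + \frac{A}{t}}{2} = \frac{1}{2} + \frac{A}{2 t}$)
$\left(Y{\left(0 \right)} + J \left(n{\left(-3,-3 \right)} + 3\right)\right) \left(-62\right) = \left(6 + 7 \left(\frac{-3 - 3}{2 \left(-3\right)} + 3\right)\right) \left(-62\right) = \left(6 + 7 \left(\frac{1}{2} \left(- \frac{1}{3}\right) \left(-6\right) + 3\right)\right) \left(-62\right) = \left(6 + 7 \left(1 + 3\right)\right) \left(-62\right) = \left(6 + 7 \cdot 4\right) \left(-62\right) = \left(6 + 28\right) \left(-62\right) = 34 \left(-62\right) = -2108$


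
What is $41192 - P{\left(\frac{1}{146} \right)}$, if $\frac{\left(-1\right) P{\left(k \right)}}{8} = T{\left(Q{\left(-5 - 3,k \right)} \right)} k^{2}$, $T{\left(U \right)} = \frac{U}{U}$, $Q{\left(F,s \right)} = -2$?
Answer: $\frac{219512170}{5329} \approx 41192.0$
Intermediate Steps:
$T{\left(U \right)} = 1$
$P{\left(k \right)} = - 8 k^{2}$ ($P{\left(k \right)} = - 8 \cdot 1 k^{2} = - 8 k^{2}$)
$41192 - P{\left(\frac{1}{146} \right)} = 41192 - - 8 \left(\frac{1}{146}\right)^{2} = 41192 - - \frac{8}{21316} = 41192 - \left(-8\right) \frac{1}{21316} = 41192 - - \frac{2}{5329} = 41192 + \frac{2}{5329} = \frac{219512170}{5329}$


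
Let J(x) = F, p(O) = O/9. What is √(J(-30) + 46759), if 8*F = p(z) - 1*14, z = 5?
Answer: √6733054/12 ≈ 216.23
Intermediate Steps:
p(O) = O/9 (p(O) = O*(⅑) = O/9)
F = -121/72 (F = ((⅑)*5 - 1*14)/8 = (5/9 - 14)/8 = (⅛)*(-121/9) = -121/72 ≈ -1.6806)
J(x) = -121/72
√(J(-30) + 46759) = √(-121/72 + 46759) = √(3366527/72) = √6733054/12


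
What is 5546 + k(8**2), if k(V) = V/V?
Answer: 5547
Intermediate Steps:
k(V) = 1
5546 + k(8**2) = 5546 + 1 = 5547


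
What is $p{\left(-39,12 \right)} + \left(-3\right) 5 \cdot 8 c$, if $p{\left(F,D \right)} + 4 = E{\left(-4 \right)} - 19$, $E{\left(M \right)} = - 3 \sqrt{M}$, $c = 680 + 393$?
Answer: $-128783 - 6 i \approx -1.2878 \cdot 10^{5} - 6.0 i$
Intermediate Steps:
$c = 1073$
$p{\left(F,D \right)} = -23 - 6 i$ ($p{\left(F,D \right)} = -4 - \left(19 + 3 \sqrt{-4}\right) = -4 - \left(19 + 3 \cdot 2 i\right) = -4 - \left(19 + 6 i\right) = -23 - 6 i$)
$p{\left(-39,12 \right)} + \left(-3\right) 5 \cdot 8 c = \left(-23 - 6 i\right) + \left(-3\right) 5 \cdot 8 \cdot 1073 = \left(-23 - 6 i\right) + \left(-15\right) 8 \cdot 1073 = \left(-23 - 6 i\right) - 128760 = -128783 - 6 i$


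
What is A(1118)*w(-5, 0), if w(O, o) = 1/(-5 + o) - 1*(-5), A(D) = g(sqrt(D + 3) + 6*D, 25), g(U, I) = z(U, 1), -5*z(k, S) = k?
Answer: -160992/25 - 24*sqrt(1121)/25 ≈ -6471.8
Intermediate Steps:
z(k, S) = -k/5
g(U, I) = -U/5
A(D) = -6*D/5 - sqrt(3 + D)/5 (A(D) = -(sqrt(D + 3) + 6*D)/5 = -(sqrt(3 + D) + 6*D)/5 = -6*D/5 - sqrt(3 + D)/5)
w(O, o) = 5 + 1/(-5 + o) (w(O, o) = 1/(-5 + o) + 5 = 5 + 1/(-5 + o))
A(1118)*w(-5, 0) = (-6/5*1118 - sqrt(3 + 1118)/5)*((-24 + 5*0)/(-5 + 0)) = (-6708/5 - sqrt(1121)/5)*((-24 + 0)/(-5)) = (-6708/5 - sqrt(1121)/5)*(-1/5*(-24)) = (-6708/5 - sqrt(1121)/5)*(24/5) = -160992/25 - 24*sqrt(1121)/25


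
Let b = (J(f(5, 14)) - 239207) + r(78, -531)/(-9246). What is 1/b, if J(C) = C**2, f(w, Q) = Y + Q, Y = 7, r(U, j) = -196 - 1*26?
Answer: -1541/367938369 ≈ -4.1882e-6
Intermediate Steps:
r(U, j) = -222 (r(U, j) = -196 - 26 = -222)
f(w, Q) = 7 + Q
b = -367938369/1541 (b = ((7 + 14)**2 - 239207) - 222/(-9246) = (21**2 - 239207) - 222*(-1/9246) = (441 - 239207) + 37/1541 = -238766 + 37/1541 = -367938369/1541 ≈ -2.3877e+5)
1/b = 1/(-367938369/1541) = -1541/367938369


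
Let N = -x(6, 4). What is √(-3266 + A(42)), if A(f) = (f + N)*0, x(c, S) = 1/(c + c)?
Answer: I*√3266 ≈ 57.149*I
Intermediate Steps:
x(c, S) = 1/(2*c)
N = -1/12 (N = -1/(2*6) = -1*1/12 = -1/12 ≈ -0.083333)
A(f) = 0 (A(f) = (f - 1/12)*0 = (-1/12 + f)*0 = 0)
√(-3266 + A(42)) = √(-3266 + 0) = √(-3266) = I*√3266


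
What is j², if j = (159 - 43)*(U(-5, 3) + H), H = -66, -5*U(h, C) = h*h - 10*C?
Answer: 56851600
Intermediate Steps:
U(h, C) = 2*C - h²/5 (U(h, C) = -(h*h - 10*C)/5 = -(h² - 10*C)/5 = 2*C - h²/5)
j = -7540 (j = (159 - 43)*((2*3 - ⅕*(-5)²) - 66) = 116*((6 - ⅕*25) - 66) = 116*((6 - 5) - 66) = 116*(1 - 66) = 116*(-65) = -7540)
j² = (-7540)² = 56851600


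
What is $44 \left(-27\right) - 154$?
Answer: $-1342$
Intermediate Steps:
$44 \left(-27\right) - 154 = -1188 - 154 = -1342$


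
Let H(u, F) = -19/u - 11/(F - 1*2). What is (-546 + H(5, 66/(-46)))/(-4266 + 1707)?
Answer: 215906/1010805 ≈ 0.21360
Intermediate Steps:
H(u, F) = -19/u - 11/(-2 + F) (H(u, F) = -19/u - 11/(F - 2) = -19/u - 11/(-2 + F))
(-546 + H(5, 66/(-46)))/(-4266 + 1707) = (-546 + (38 - 1254/(-46) - 11*5)/(5*(-2 + 66/(-46))))/(-4266 + 1707) = (-546 + (38 - 1254*(-1)/46 - 55)/(5*(-2 + 66*(-1/46))))/(-2559) = (-546 + (38 - 19*(-33/23) - 55)/(5*(-2 - 33/23)))*(-1/2559) = (-546 + (38 + 627/23 - 55)/(5*(-79/23)))*(-1/2559) = (-546 + (⅕)*(-23/79)*(236/23))*(-1/2559) = (-546 - 236/395)*(-1/2559) = -215906/395*(-1/2559) = 215906/1010805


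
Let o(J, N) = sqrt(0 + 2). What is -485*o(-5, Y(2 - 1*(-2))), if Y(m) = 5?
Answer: -485*sqrt(2) ≈ -685.89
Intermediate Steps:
o(J, N) = sqrt(2)
-485*o(-5, Y(2 - 1*(-2))) = -485*sqrt(2)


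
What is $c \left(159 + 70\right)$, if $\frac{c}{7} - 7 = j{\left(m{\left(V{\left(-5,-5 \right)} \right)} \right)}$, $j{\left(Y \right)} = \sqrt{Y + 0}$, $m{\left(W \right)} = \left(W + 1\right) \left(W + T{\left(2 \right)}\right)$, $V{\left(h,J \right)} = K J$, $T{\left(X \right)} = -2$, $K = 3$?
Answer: $11221 + 1603 \sqrt{238} \approx 35951.0$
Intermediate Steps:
$V{\left(h,J \right)} = 3 J$
$m{\left(W \right)} = \left(1 + W\right) \left(-2 + W\right)$ ($m{\left(W \right)} = \left(W + 1\right) \left(W - 2\right) = \left(1 + W\right) \left(-2 + W\right)$)
$j{\left(Y \right)} = \sqrt{Y}$
$c = 49 + 7 \sqrt{238}$ ($c = 49 + 7 \sqrt{-2 + \left(3 \left(-5\right)\right)^{2} - 3 \left(-5\right)} = 49 + 7 \sqrt{-2 + \left(-15\right)^{2} - -15} = 49 + 7 \sqrt{-2 + 225 + 15} = 49 + 7 \sqrt{238} \approx 156.99$)
$c \left(159 + 70\right) = \left(49 + 7 \sqrt{238}\right) \left(159 + 70\right) = \left(49 + 7 \sqrt{238}\right) 229 = 11221 + 1603 \sqrt{238}$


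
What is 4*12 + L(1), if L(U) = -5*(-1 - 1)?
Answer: 58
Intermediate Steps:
L(U) = 10 (L(U) = -5*(-2) = 10)
4*12 + L(1) = 4*12 + 10 = 48 + 10 = 58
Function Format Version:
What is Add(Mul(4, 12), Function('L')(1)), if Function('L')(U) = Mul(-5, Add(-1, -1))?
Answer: 58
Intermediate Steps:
Function('L')(U) = 10 (Function('L')(U) = Mul(-5, -2) = 10)
Add(Mul(4, 12), Function('L')(1)) = Add(Mul(4, 12), 10) = Add(48, 10) = 58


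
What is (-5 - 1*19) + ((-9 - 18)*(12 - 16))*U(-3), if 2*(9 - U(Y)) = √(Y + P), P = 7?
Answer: 840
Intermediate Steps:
U(Y) = 9 - √(7 + Y)/2 (U(Y) = 9 - √(Y + 7)/2 = 9 - √(7 + Y)/2)
(-5 - 1*19) + ((-9 - 18)*(12 - 16))*U(-3) = (-5 - 1*19) + ((-9 - 18)*(12 - 16))*(9 - √(7 - 3)/2) = (-5 - 19) + (-27*(-4))*(9 - √4/2) = -24 + 108*(9 - ½*2) = -24 + 108*(9 - 1) = -24 + 108*8 = -24 + 864 = 840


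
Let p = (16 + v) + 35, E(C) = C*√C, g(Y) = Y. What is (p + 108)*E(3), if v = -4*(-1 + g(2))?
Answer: 465*√3 ≈ 805.40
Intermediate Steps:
v = -4 (v = -4*(-1 + 2) = -4*1 = -4)
E(C) = C^(3/2)
p = 47 (p = (16 - 4) + 35 = 12 + 35 = 47)
(p + 108)*E(3) = (47 + 108)*3^(3/2) = 155*(3*√3) = 465*√3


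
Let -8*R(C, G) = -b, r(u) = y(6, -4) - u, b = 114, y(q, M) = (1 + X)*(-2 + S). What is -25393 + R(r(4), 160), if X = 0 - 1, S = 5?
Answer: -101515/4 ≈ -25379.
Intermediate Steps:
X = -1
y(q, M) = 0 (y(q, M) = (1 - 1)*(-2 + 5) = 0*3 = 0)
r(u) = -u (r(u) = 0 - u = -u)
R(C, G) = 57/4 (R(C, G) = -(-1)*114/8 = -1/8*(-114) = 57/4)
-25393 + R(r(4), 160) = -25393 + 57/4 = -101515/4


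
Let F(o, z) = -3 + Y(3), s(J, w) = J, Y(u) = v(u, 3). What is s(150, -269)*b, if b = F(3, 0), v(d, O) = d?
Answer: 0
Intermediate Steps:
Y(u) = u
F(o, z) = 0 (F(o, z) = -3 + 3 = 0)
b = 0
s(150, -269)*b = 150*0 = 0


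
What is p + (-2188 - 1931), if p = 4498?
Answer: 379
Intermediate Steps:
p + (-2188 - 1931) = 4498 + (-2188 - 1931) = 4498 - 4119 = 379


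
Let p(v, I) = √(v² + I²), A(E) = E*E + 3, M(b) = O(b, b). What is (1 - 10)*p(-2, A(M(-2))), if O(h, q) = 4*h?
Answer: -9*√4493 ≈ -603.27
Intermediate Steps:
M(b) = 4*b
A(E) = 3 + E² (A(E) = E² + 3 = 3 + E²)
p(v, I) = √(I² + v²)
(1 - 10)*p(-2, A(M(-2))) = (1 - 10)*√((3 + (4*(-2))²)² + (-2)²) = -9*√((3 + (-8)²)² + 4) = -9*√((3 + 64)² + 4) = -9*√(67² + 4) = -9*√(4489 + 4) = -9*√4493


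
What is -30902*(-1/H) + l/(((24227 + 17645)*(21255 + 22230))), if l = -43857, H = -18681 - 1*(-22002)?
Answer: 18755445695581/2015629939440 ≈ 9.3050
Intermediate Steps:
H = 3321 (H = -18681 + 22002 = 3321)
-30902*(-1/H) + l/(((24227 + 17645)*(21255 + 22230))) = -30902/((-1*3321)) - 43857*1/((21255 + 22230)*(24227 + 17645)) = -30902/(-3321) - 43857/(41872*43485) = -30902*(-1/3321) - 43857/1820803920 = 30902/3321 - 43857*1/1820803920 = 30902/3321 - 14619/606934640 = 18755445695581/2015629939440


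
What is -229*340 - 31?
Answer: -77891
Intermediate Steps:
-229*340 - 31 = -77860 - 31 = -77891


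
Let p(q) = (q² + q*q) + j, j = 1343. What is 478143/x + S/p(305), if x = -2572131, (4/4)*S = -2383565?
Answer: -2073480692738/160666448161 ≈ -12.906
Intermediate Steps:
S = -2383565
p(q) = 1343 + 2*q² (p(q) = (q² + q*q) + 1343 = (q² + q²) + 1343 = 2*q² + 1343 = 1343 + 2*q²)
478143/x + S/p(305) = 478143/(-2572131) - 2383565/(1343 + 2*305²) = 478143*(-1/2572131) - 2383565/(1343 + 2*93025) = -159381/857377 - 2383565/(1343 + 186050) = -159381/857377 - 2383565/187393 = -2073480692738/160666448161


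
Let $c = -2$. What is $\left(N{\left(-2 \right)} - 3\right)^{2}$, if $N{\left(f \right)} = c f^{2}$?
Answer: $121$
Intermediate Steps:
$N{\left(f \right)} = - 2 f^{2}$
$\left(N{\left(-2 \right)} - 3\right)^{2} = \left(- 2 \left(-2\right)^{2} - 3\right)^{2} = \left(\left(-2\right) 4 - 3\right)^{2} = \left(-8 - 3\right)^{2} = \left(-11\right)^{2} = 121$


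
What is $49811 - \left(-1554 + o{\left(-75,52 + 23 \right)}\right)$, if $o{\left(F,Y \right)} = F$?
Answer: $51440$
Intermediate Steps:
$49811 - \left(-1554 + o{\left(-75,52 + 23 \right)}\right) = 49811 - \left(-1554 - 75\right) = 49811 - -1629 = 49811 + 1629 = 51440$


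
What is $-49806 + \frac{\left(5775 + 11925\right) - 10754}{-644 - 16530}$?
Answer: $- \frac{427687595}{8587} \approx -49806.0$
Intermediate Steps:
$-49806 + \frac{\left(5775 + 11925\right) - 10754}{-644 - 16530} = -49806 + \frac{17700 - 10754}{-17174} = -49806 + 6946 \left(- \frac{1}{17174}\right) = -49806 - \frac{3473}{8587} = - \frac{427687595}{8587}$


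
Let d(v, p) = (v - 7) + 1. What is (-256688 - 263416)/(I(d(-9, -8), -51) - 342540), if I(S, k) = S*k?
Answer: 173368/113925 ≈ 1.5218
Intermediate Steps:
d(v, p) = -6 + v (d(v, p) = (-7 + v) + 1 = -6 + v)
(-256688 - 263416)/(I(d(-9, -8), -51) - 342540) = (-256688 - 263416)/((-6 - 9)*(-51) - 342540) = -520104/(-15*(-51) - 342540) = -520104/(765 - 342540) = -520104/(-341775) = -520104*(-1/341775) = 173368/113925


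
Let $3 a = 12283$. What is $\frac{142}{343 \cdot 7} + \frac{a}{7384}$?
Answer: $\frac{459677}{749112} \approx 0.61363$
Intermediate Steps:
$a = \frac{12283}{3}$ ($a = \frac{1}{3} \cdot 12283 = \frac{12283}{3} \approx 4094.3$)
$\frac{142}{343 \cdot 7} + \frac{a}{7384} = \frac{142}{343 \cdot 7} + \frac{12283}{3 \cdot 7384} = \frac{142}{2401} + \frac{12283}{3} \cdot \frac{1}{7384} = 142 \cdot \frac{1}{2401} + \frac{173}{312} = \frac{142}{2401} + \frac{173}{312} = \frac{459677}{749112}$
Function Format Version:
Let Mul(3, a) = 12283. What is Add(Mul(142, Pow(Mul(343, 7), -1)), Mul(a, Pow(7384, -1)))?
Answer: Rational(459677, 749112) ≈ 0.61363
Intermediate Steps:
a = Rational(12283, 3) (a = Mul(Rational(1, 3), 12283) = Rational(12283, 3) ≈ 4094.3)
Add(Mul(142, Pow(Mul(343, 7), -1)), Mul(a, Pow(7384, -1))) = Add(Mul(142, Pow(Mul(343, 7), -1)), Mul(Rational(12283, 3), Pow(7384, -1))) = Add(Mul(142, Pow(2401, -1)), Mul(Rational(12283, 3), Rational(1, 7384))) = Add(Mul(142, Rational(1, 2401)), Rational(173, 312)) = Add(Rational(142, 2401), Rational(173, 312)) = Rational(459677, 749112)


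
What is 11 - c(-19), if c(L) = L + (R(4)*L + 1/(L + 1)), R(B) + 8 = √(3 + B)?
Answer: -2195/18 + 19*√7 ≈ -71.675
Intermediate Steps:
R(B) = -8 + √(3 + B)
c(L) = L + 1/(1 + L) + L*(-8 + √7) (c(L) = L + ((-8 + √(3 + 4))*L + 1/(L + 1)) = L + ((-8 + √7)*L + 1/(1 + L)) = L + (L*(-8 + √7) + 1/(1 + L)) = L + (1/(1 + L) + L*(-8 + √7)) = L + 1/(1 + L) + L*(-8 + √7))
11 - c(-19) = 11 - (1 - 19 + (-19)² + (-19)²*(-8 + √7) - 1*(-19)*(8 - √7))/(1 - 19) = 11 - (1 - 19 + 361 + 361*(-8 + √7) + (152 - 19*√7))/(-18) = 11 - (-1)*(1 - 19 + 361 + (-2888 + 361*√7) + (152 - 19*√7))/18 = 11 - (-1)*(-2393 + 342*√7)/18 = 11 - (2393/18 - 19*√7) = 11 + (-2393/18 + 19*√7) = -2195/18 + 19*√7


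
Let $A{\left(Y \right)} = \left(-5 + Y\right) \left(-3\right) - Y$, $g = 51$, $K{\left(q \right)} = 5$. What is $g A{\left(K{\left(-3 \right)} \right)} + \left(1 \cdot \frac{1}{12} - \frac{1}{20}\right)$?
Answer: $- \frac{7649}{30} \approx -254.97$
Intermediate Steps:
$A{\left(Y \right)} = 15 - 4 Y$ ($A{\left(Y \right)} = \left(15 - 3 Y\right) - Y = 15 - 4 Y$)
$g A{\left(K{\left(-3 \right)} \right)} + \left(1 \cdot \frac{1}{12} - \frac{1}{20}\right) = 51 \left(15 - 20\right) + \left(1 \cdot \frac{1}{12} - \frac{1}{20}\right) = 51 \left(-5\right) + \left(\frac{1}{12} - \frac{1}{20}\right) = -255 + \frac{1}{30} = - \frac{7649}{30}$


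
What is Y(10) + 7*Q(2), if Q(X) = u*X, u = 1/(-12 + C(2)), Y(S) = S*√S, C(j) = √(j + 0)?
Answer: -84/71 + 10*√10 - 7*√2/71 ≈ 30.300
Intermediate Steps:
C(j) = √j
Y(S) = S^(3/2)
u = 1/(-12 + √2) ≈ -0.094466
Q(X) = X*(-6/71 - √2/142) (Q(X) = (-6/71 - √2/142)*X = X*(-6/71 - √2/142))
Y(10) + 7*Q(2) = 10^(3/2) + 7*(-6/71*2 - 1/142*2*√2) = 10*√10 + 7*(-12/71 - √2/71) = 10*√10 + (-84/71 - 7*√2/71) = -84/71 + 10*√10 - 7*√2/71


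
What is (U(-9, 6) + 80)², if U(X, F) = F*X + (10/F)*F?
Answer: 1296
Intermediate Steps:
U(X, F) = 10 + F*X (U(X, F) = F*X + 10 = 10 + F*X)
(U(-9, 6) + 80)² = ((10 + 6*(-9)) + 80)² = ((10 - 54) + 80)² = (-44 + 80)² = 36² = 1296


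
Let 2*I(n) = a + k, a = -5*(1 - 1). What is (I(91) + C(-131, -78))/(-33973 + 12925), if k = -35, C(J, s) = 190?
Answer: -115/14032 ≈ -0.0081955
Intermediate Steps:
a = 0 (a = -5*0 = 0)
I(n) = -35/2 (I(n) = (0 - 35)/2 = (½)*(-35) = -35/2)
(I(91) + C(-131, -78))/(-33973 + 12925) = (-35/2 + 190)/(-33973 + 12925) = (345/2)/(-21048) = (345/2)*(-1/21048) = -115/14032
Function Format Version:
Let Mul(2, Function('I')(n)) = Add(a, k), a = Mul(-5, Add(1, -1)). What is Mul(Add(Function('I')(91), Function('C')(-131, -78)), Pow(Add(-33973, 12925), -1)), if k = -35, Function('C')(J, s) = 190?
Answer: Rational(-115, 14032) ≈ -0.0081955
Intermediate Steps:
a = 0 (a = Mul(-5, 0) = 0)
Function('I')(n) = Rational(-35, 2) (Function('I')(n) = Mul(Rational(1, 2), Add(0, -35)) = Mul(Rational(1, 2), -35) = Rational(-35, 2))
Mul(Add(Function('I')(91), Function('C')(-131, -78)), Pow(Add(-33973, 12925), -1)) = Mul(Add(Rational(-35, 2), 190), Pow(Add(-33973, 12925), -1)) = Mul(Rational(345, 2), Pow(-21048, -1)) = Mul(Rational(345, 2), Rational(-1, 21048)) = Rational(-115, 14032)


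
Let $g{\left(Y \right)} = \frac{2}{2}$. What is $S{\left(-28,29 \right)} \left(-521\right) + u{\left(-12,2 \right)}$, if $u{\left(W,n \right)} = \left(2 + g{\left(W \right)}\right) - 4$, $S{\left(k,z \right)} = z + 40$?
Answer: $-35950$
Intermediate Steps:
$S{\left(k,z \right)} = 40 + z$
$g{\left(Y \right)} = 1$ ($g{\left(Y \right)} = 2 \cdot \frac{1}{2} = 1$)
$u{\left(W,n \right)} = -1$ ($u{\left(W,n \right)} = \left(2 + 1\right) - 4 = 3 - 4 = -1$)
$S{\left(-28,29 \right)} \left(-521\right) + u{\left(-12,2 \right)} = \left(40 + 29\right) \left(-521\right) - 1 = 69 \left(-521\right) - 1 = -35949 - 1 = -35950$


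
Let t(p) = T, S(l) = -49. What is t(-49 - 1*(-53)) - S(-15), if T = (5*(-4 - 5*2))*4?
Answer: -231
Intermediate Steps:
T = -280 (T = (5*(-4 - 10))*4 = (5*(-14))*4 = -70*4 = -280)
t(p) = -280
t(-49 - 1*(-53)) - S(-15) = -280 - 1*(-49) = -280 + 49 = -231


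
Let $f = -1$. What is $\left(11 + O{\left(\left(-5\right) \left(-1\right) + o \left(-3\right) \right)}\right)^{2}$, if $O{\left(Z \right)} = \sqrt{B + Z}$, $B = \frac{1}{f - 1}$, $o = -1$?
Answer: $\frac{\left(22 + \sqrt{30}\right)^{2}}{4} \approx 188.75$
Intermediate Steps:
$B = - \frac{1}{2}$ ($B = \frac{1}{-1 - 1} = \frac{1}{-2} = - \frac{1}{2} \approx -0.5$)
$O{\left(Z \right)} = \sqrt{- \frac{1}{2} + Z}$
$\left(11 + O{\left(\left(-5\right) \left(-1\right) + o \left(-3\right) \right)}\right)^{2} = \left(11 + \frac{\sqrt{-2 + 4 \left(\left(-5\right) \left(-1\right) - -3\right)}}{2}\right)^{2} = \left(11 + \frac{\sqrt{-2 + 4 \left(5 + 3\right)}}{2}\right)^{2} = \left(11 + \frac{\sqrt{-2 + 4 \cdot 8}}{2}\right)^{2} = \left(11 + \frac{\sqrt{-2 + 32}}{2}\right)^{2} = \left(11 + \frac{\sqrt{30}}{2}\right)^{2}$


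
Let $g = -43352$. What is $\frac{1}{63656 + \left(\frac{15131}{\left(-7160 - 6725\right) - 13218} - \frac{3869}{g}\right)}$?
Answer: $\frac{1174969256}{74793291862331} \approx 1.571 \cdot 10^{-5}$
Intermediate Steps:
$\frac{1}{63656 + \left(\frac{15131}{\left(-7160 - 6725\right) - 13218} - \frac{3869}{g}\right)} = \frac{1}{63656 + \left(\frac{15131}{\left(-7160 - 6725\right) - 13218} - \frac{3869}{-43352}\right)} = \frac{1}{63656 + \left(\frac{15131}{-13885 - 13218} - - \frac{3869}{43352}\right)} = \frac{1}{63656 + \left(\frac{15131}{-27103} + \frac{3869}{43352}\right)} = \frac{1}{63656 + \left(15131 \left(- \frac{1}{27103}\right) + \frac{3869}{43352}\right)} = \frac{1}{63656 + \left(- \frac{15131}{27103} + \frac{3869}{43352}\right)} = \frac{1}{63656 - \frac{551097605}{1174969256}} = \frac{1}{\frac{74793291862331}{1174969256}} = \frac{1174969256}{74793291862331}$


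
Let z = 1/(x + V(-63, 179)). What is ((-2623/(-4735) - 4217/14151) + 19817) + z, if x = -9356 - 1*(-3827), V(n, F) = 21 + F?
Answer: 7076138899318282/357069565065 ≈ 19817.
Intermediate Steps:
x = -5529 (x = -9356 + 3827 = -5529)
z = -1/5329 (z = 1/(-5529 + (21 + 179)) = 1/(-5529 + 200) = 1/(-5329) = -1/5329 ≈ -0.00018765)
((-2623/(-4735) - 4217/14151) + 19817) + z = ((-2623/(-4735) - 4217/14151) + 19817) - 1/5329 = ((-2623*(-1/4735) - 4217*1/14151) + 19817) - 1/5329 = ((2623/4735 - 4217/14151) + 19817) - 1/5329 = (17150578/67004985 + 19817) - 1/5329 = 1327854938323/67004985 - 1/5329 = 7076138899318282/357069565065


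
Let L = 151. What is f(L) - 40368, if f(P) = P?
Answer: -40217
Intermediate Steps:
f(L) - 40368 = 151 - 40368 = -40217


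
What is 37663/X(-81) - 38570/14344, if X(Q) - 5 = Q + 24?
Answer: -16945116/23309 ≈ -726.98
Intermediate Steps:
X(Q) = 29 + Q (X(Q) = 5 + (Q + 24) = 5 + (24 + Q) = 29 + Q)
37663/X(-81) - 38570/14344 = 37663/(29 - 81) - 38570/14344 = 37663/(-52) - 38570*1/14344 = 37663*(-1/52) - 19285/7172 = -37663/52 - 19285/7172 = -16945116/23309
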